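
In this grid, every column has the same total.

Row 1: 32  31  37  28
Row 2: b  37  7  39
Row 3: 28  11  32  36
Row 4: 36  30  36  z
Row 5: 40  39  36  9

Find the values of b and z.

The complete columns each total 148.
Column 1 is missing 148 − 136 = 12 (since 32 + 28 + 36 + 40 = 136).
Column 4 is missing 148 − 112 = 36 (since 28 + 39 + 36 + 9 = 112).

b = 12, z = 36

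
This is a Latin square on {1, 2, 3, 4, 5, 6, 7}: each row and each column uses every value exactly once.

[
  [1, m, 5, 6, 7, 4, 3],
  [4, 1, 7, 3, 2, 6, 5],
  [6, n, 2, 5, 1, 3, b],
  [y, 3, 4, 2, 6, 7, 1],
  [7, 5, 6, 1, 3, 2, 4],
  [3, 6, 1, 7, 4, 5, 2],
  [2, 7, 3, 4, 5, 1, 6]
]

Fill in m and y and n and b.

m = 2, y = 5, n = 4, b = 7

For row 1, column 2: row 1 already has {1, 3, 4, 5, 6, 7}; that leaves 2.
Cell (3,7): column 7 already has {1, 2, 3, 4, 5, 6} → 7.
At (row 3, col 2): row 3 already has {1, 2, 3, 5, 6, 7}, so the value is 4.
Cell (4,1): row 4 already has {1, 2, 3, 4, 6, 7} → 5.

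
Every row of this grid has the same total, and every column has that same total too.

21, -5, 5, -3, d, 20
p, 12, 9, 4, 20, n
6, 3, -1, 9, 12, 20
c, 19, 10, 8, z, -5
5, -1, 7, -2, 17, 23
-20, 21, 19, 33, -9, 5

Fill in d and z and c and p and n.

d = 11, z = -2, c = 19, p = 18, n = -14

Rows 3 and 5 both sum to 49, so that's the common total.
Row 1 has 21 − 5 + 5 − 3 + 20 = 38; the blank must be 49 − 38 = 11.
Column 5 has 11 + 20 + 12 + 17 − 9 = 51; the blank must be 49 − 51 = -2.
Column 6 has 20 + 20 − 5 + 23 + 5 = 63; the blank must be 49 − 63 = -14.
Row 4 has 19 + 10 + 8 − 2 − 5 = 30; the blank must be 49 − 30 = 19.
Row 2 has 12 + 9 + 4 + 20 − 14 = 31; the blank must be 49 − 31 = 18.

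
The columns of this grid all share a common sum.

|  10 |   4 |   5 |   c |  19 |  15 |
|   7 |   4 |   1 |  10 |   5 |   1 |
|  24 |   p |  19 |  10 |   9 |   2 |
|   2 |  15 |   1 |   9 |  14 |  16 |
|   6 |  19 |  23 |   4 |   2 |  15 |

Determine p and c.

The complete columns each total 49.
Column 2 is missing 49 − 42 = 7 (since 4 + 4 + 15 + 19 = 42).
Column 4 is missing 49 − 33 = 16 (since 10 + 10 + 9 + 4 = 33).

p = 7, c = 16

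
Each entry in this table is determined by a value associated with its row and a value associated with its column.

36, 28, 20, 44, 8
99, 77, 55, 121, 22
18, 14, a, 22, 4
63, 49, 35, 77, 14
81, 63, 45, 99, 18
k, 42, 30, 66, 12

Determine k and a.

k = 54, a = 10

Each row is a constant multiple of every other row — this is a multiplication table with the headers hidden.
Row 6 is 42/28 = 3/2 times row 1, so its entry in column 1 is 36 × 3/2 = 54.
Row 3 is 14/28 = 1/2 times row 1, so its entry in column 3 is 20 × 1/2 = 10.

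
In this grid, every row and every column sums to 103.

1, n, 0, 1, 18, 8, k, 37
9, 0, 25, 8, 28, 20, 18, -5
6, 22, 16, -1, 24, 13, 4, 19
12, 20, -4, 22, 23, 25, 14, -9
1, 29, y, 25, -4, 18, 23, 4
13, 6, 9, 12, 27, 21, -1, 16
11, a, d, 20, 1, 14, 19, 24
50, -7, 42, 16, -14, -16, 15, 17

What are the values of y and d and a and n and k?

Row 5: 1 + 29 + 25 − 4 + 18 + 23 + 4 = 96, so its missing entry is 103 − 96 = 7.
Column 3: 0 + 25 + 16 − 4 + 7 + 9 + 42 = 95, so its missing entry is 103 − 95 = 8.
Row 7: 11 + 8 + 20 + 1 + 14 + 19 + 24 = 97, so its missing entry is 103 − 97 = 6.
Column 2: 0 + 22 + 20 + 29 + 6 + 6 − 7 = 76, so its missing entry is 103 − 76 = 27.
Row 1: 1 + 27 + 0 + 1 + 18 + 8 + 37 = 92, so its missing entry is 103 − 92 = 11.

y = 7, d = 8, a = 6, n = 27, k = 11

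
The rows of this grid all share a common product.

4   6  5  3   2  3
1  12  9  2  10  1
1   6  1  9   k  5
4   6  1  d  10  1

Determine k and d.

Rows 1 and 2 each multiply to 2160, so every row has product 2160.
Row 3: 1×6×1×9×5 = 270, so the missing entry is 2160 ÷ 270 = 8.
Row 4: 4×6×1×10×1 = 240, so the missing entry is 2160 ÷ 240 = 9.

k = 8, d = 9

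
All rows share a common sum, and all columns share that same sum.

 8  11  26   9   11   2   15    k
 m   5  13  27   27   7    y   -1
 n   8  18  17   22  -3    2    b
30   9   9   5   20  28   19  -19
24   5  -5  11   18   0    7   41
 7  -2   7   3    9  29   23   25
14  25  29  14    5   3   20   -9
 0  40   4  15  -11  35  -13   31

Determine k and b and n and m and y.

k = 19, b = 14, n = 23, m = -5, y = 28

Rows 4 and 5 both sum to 101, so that's the common total.
Row 1: 8 + 11 + 26 + 9 + 11 + 2 + 15 = 82, so its missing entry is 101 − 82 = 19.
Column 8: 19 − 1 − 19 + 41 + 25 − 9 + 31 = 87, so its missing entry is 101 − 87 = 14.
Row 3: 8 + 18 + 17 + 22 − 3 + 2 + 14 = 78, so its missing entry is 101 − 78 = 23.
Column 1: 8 + 23 + 30 + 24 + 7 + 14 + 0 = 106, so its missing entry is 101 − 106 = -5.
Row 2: -5 + 5 + 13 + 27 + 27 + 7 − 1 = 73, so its missing entry is 101 − 73 = 28.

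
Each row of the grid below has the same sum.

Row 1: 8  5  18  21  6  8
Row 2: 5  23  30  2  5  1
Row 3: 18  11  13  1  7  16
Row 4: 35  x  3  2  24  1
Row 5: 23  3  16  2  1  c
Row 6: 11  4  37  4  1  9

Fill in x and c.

The complete rows each total 66.
Row 4 is missing 66 − 65 = 1 (since 35 + 3 + 2 + 24 + 1 = 65).
Row 5 is missing 66 − 45 = 21 (since 23 + 3 + 16 + 2 + 1 = 45).

x = 1, c = 21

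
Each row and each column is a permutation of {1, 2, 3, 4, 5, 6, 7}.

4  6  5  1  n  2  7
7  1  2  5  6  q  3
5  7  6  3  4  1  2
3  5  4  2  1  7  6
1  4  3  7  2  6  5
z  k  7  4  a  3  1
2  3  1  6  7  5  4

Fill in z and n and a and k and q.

z = 6, n = 3, a = 5, k = 2, q = 4

For row 1, column 5: row 1 already has {1, 2, 4, 5, 6, 7}; that leaves 3.
Cell (2,6): row 2 already has {1, 2, 3, 5, 6, 7} → 4.
At (row 6, col 5): column 5 already has {1, 2, 3, 4, 6, 7}, so the value is 5.
At (row 6, col 2): column 2 already has {1, 3, 4, 5, 6, 7}, so the value is 2.
At (row 6, col 1): row 6 already has {1, 2, 3, 4, 5, 7}, so the value is 6.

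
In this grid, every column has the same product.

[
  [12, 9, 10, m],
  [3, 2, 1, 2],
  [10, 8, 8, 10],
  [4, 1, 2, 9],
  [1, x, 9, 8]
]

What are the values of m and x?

m = 1, x = 10

Columns 1 and 3 each multiply to 1440, so every column has product 1440.
Column 4: 2×10×9×8 = 1440, so the missing entry is 1440 ÷ 1440 = 1.
Column 2: 9×2×8×1 = 144, so the missing entry is 1440 ÷ 144 = 10.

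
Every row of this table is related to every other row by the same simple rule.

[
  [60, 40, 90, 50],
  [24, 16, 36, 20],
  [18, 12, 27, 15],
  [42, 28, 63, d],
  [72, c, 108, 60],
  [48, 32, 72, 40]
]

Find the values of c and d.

c = 48, d = 35

Each row is a constant multiple of every other row — this is a multiplication table with the headers hidden.
Row 5 is 72/60 = 6/5 times row 1, so its entry in column 2 is 40 × 6/5 = 48.
Row 4 is 42/60 = 7/10 times row 1, so its entry in column 4 is 50 × 7/10 = 35.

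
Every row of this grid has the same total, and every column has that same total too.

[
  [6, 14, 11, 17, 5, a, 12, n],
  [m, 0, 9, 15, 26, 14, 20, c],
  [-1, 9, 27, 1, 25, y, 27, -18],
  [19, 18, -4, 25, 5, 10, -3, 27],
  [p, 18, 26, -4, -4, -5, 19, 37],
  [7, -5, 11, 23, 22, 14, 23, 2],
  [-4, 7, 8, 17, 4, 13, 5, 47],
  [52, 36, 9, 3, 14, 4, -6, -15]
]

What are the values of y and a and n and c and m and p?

Rows 4 and 6 both sum to 97, so that's the common total.
Row 5 has 18 + 26 − 4 − 4 − 5 + 19 + 37 = 87; the blank must be 97 − 87 = 10.
Column 1 has 6 − 1 + 19 + 10 + 7 − 4 + 52 = 89; the blank must be 97 − 89 = 8.
Row 2 has 8 + 0 + 9 + 15 + 26 + 14 + 20 = 92; the blank must be 97 − 92 = 5.
Column 8 has 5 − 18 + 27 + 37 + 2 + 47 − 15 = 85; the blank must be 97 − 85 = 12.
Row 1 has 6 + 14 + 11 + 17 + 5 + 12 + 12 = 77; the blank must be 97 − 77 = 20.
Row 3 has -1 + 9 + 27 + 1 + 25 + 27 − 18 = 70; the blank must be 97 − 70 = 27.

y = 27, a = 20, n = 12, c = 5, m = 8, p = 10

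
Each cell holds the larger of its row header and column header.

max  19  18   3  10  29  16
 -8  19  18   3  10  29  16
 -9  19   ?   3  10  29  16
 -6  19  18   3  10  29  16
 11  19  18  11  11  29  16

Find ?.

18

max(-9, 18) = 18.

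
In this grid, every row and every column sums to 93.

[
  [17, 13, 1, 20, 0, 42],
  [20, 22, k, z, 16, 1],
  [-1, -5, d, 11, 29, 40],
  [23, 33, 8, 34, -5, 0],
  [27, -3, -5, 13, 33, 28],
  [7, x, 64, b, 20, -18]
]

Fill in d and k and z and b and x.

d = 19, k = 6, z = 28, b = -13, x = 33

Column 2 has 13 + 22 − 5 + 33 − 3 = 60; the blank must be 93 − 60 = 33.
Row 3 has -1 − 5 + 11 + 29 + 40 = 74; the blank must be 93 − 74 = 19.
Column 3 has 1 + 19 + 8 − 5 + 64 = 87; the blank must be 93 − 87 = 6.
Row 6 has 7 + 33 + 64 + 20 − 18 = 106; the blank must be 93 − 106 = -13.
Row 2 has 20 + 22 + 6 + 16 + 1 = 65; the blank must be 93 − 65 = 28.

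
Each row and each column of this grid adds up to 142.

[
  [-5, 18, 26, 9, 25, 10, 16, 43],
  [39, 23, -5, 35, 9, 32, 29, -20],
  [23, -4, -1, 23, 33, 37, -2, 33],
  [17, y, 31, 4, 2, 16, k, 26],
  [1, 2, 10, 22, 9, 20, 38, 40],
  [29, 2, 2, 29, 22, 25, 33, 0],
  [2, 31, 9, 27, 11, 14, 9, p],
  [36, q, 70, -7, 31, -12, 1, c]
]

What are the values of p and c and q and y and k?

Row 7: 2 + 31 + 9 + 27 + 11 + 14 + 9 = 103, so its missing entry is 142 − 103 = 39.
Column 8: 43 − 20 + 33 + 26 + 40 + 0 + 39 = 161, so its missing entry is 142 − 161 = -19.
Row 8: 36 + 70 − 7 + 31 − 12 + 1 − 19 = 100, so its missing entry is 142 − 100 = 42.
Column 2: 18 + 23 − 4 + 2 + 2 + 31 + 42 = 114, so its missing entry is 142 − 114 = 28.
Row 4: 17 + 28 + 31 + 4 + 2 + 16 + 26 = 124, so its missing entry is 142 − 124 = 18.

p = 39, c = -19, q = 42, y = 28, k = 18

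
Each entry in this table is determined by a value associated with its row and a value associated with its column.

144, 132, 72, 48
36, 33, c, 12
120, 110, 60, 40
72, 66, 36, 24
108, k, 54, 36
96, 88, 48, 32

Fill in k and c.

k = 99, c = 18

Each row is a constant multiple of every other row — this is a multiplication table with the headers hidden.
Row 5 is 108/144 = 3/4 times row 1, so its entry in column 2 is 132 × 3/4 = 99.
Row 2 is 36/144 = 1/4 times row 1, so its entry in column 3 is 72 × 1/4 = 18.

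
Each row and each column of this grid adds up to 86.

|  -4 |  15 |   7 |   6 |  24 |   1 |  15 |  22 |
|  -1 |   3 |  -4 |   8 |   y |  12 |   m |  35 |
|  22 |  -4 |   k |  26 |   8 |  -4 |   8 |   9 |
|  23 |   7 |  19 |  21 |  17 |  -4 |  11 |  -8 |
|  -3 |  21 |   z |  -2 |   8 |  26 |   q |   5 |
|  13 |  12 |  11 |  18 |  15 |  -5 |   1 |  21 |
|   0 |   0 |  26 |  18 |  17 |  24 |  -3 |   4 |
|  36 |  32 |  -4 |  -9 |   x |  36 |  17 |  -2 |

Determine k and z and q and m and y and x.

k = 21, z = 10, q = 21, m = 16, y = 17, x = -20

Row 8 has 36 + 32 − 4 − 9 + 36 + 17 − 2 = 106; the blank must be 86 − 106 = -20.
Column 5 has 24 + 8 + 17 + 8 + 15 + 17 − 20 = 69; the blank must be 86 − 69 = 17.
Row 3 has 22 − 4 + 26 + 8 − 4 + 8 + 9 = 65; the blank must be 86 − 65 = 21.
Column 3 has 7 − 4 + 21 + 19 + 11 + 26 − 4 = 76; the blank must be 86 − 76 = 10.
Row 5 has -3 + 21 + 10 − 2 + 8 + 26 + 5 = 65; the blank must be 86 − 65 = 21.
Row 2 has -1 + 3 − 4 + 8 + 17 + 12 + 35 = 70; the blank must be 86 − 70 = 16.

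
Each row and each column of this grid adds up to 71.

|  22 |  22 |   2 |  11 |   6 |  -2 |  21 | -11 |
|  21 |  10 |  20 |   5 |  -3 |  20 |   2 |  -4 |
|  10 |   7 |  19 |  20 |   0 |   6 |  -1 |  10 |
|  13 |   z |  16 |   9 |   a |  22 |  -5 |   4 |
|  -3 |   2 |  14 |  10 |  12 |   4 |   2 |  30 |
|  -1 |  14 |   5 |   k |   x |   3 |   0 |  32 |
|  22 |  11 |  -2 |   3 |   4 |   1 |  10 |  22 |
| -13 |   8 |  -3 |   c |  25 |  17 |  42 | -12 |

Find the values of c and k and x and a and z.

Column 2: 22 + 10 + 7 + 2 + 14 + 11 + 8 = 74, so its missing entry is 71 − 74 = -3.
Row 4: 13 − 3 + 16 + 9 + 22 − 5 + 4 = 56, so its missing entry is 71 − 56 = 15.
Column 5: 6 − 3 + 0 + 15 + 12 + 4 + 25 = 59, so its missing entry is 71 − 59 = 12.
Row 8: -13 + 8 − 3 + 25 + 17 + 42 − 12 = 64, so its missing entry is 71 − 64 = 7.
Row 6: -1 + 14 + 5 + 12 + 3 + 0 + 32 = 65, so its missing entry is 71 − 65 = 6.

c = 7, k = 6, x = 12, a = 15, z = -3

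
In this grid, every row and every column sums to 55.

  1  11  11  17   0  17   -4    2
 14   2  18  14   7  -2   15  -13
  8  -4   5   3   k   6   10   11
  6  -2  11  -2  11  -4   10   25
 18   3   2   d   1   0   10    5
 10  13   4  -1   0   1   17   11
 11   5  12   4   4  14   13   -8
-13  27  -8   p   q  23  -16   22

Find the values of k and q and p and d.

k = 16, q = 16, p = 4, d = 16

Row 5: 18 + 3 + 2 + 1 + 0 + 10 + 5 = 39, so its missing entry is 55 − 39 = 16.
Row 3: 8 − 4 + 5 + 3 + 6 + 10 + 11 = 39, so its missing entry is 55 − 39 = 16.
Column 5: 0 + 7 + 16 + 11 + 1 + 0 + 4 = 39, so its missing entry is 55 − 39 = 16.
Row 8: -13 + 27 − 8 + 16 + 23 − 16 + 22 = 51, so its missing entry is 55 − 51 = 4.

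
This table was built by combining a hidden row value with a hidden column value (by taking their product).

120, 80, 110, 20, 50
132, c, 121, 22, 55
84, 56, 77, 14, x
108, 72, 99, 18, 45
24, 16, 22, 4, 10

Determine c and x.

Each row is a constant multiple of every other row — this is a multiplication table with the headers hidden.
Row 2 is 121/110 = 11/10 times row 1, so its entry in column 2 is 80 × 11/10 = 88.
Row 3 is 77/110 = 7/10 times row 1, so its entry in column 5 is 50 × 7/10 = 35.

c = 88, x = 35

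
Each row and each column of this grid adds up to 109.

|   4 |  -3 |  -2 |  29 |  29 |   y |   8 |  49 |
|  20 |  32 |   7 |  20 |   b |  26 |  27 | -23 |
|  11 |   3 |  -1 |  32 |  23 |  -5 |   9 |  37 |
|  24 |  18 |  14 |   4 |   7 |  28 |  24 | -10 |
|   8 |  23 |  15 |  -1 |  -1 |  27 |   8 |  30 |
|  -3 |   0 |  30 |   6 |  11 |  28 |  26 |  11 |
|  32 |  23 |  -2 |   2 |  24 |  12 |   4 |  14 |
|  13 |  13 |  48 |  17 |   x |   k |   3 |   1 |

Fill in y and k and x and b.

y = -5, k = -2, x = 16, b = 0

Row 2: 20 + 32 + 7 + 20 + 26 + 27 − 23 = 109, so its missing entry is 109 − 109 = 0.
Column 5: 29 + 0 + 23 + 7 − 1 + 11 + 24 = 93, so its missing entry is 109 − 93 = 16.
Row 8: 13 + 13 + 48 + 17 + 16 + 3 + 1 = 111, so its missing entry is 109 − 111 = -2.
Row 1: 4 − 3 − 2 + 29 + 29 + 8 + 49 = 114, so its missing entry is 109 − 114 = -5.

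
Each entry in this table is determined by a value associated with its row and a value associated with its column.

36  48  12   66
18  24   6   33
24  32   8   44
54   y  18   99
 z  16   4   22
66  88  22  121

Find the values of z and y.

Each row is a constant multiple of every other row — this is a multiplication table with the headers hidden.
Row 5 is 22/66 = 1/3 times row 1, so its entry in column 1 is 36 × 1/3 = 12.
Row 4 is 99/66 = 3/2 times row 1, so its entry in column 2 is 48 × 3/2 = 72.

z = 12, y = 72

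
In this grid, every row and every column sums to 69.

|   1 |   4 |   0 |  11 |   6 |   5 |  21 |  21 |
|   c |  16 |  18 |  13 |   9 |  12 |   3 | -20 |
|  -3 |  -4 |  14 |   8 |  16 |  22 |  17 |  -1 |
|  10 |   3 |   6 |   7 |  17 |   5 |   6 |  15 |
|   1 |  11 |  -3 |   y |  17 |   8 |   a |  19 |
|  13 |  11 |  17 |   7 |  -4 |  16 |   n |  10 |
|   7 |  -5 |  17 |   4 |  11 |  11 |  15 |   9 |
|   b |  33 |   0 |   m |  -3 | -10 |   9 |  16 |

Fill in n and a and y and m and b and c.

n = -1, a = -1, y = 17, m = 2, b = 22, c = 18

Row 6: 13 + 11 + 17 + 7 − 4 + 16 + 10 = 70, so its missing entry is 69 − 70 = -1.
Column 7: 21 + 3 + 17 + 6 − 1 + 15 + 9 = 70, so its missing entry is 69 − 70 = -1.
Row 5: 1 + 11 − 3 + 17 + 8 − 1 + 19 = 52, so its missing entry is 69 − 52 = 17.
Column 4: 11 + 13 + 8 + 7 + 17 + 7 + 4 = 67, so its missing entry is 69 − 67 = 2.
Row 8: 33 + 0 + 2 − 3 − 10 + 9 + 16 = 47, so its missing entry is 69 − 47 = 22.
Row 2: 16 + 18 + 13 + 9 + 12 + 3 − 20 = 51, so its missing entry is 69 − 51 = 18.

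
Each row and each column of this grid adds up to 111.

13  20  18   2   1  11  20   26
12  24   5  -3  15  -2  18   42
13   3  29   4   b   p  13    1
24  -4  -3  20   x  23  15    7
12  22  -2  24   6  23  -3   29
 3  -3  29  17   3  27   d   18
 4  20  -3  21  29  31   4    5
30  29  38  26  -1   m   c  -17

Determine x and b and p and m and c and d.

x = 29, b = 29, p = 19, m = -21, c = 27, d = 17

Row 4: 24 − 4 − 3 + 20 + 23 + 15 + 7 = 82, so its missing entry is 111 − 82 = 29.
Column 5: 1 + 15 + 29 + 6 + 3 + 29 − 1 = 82, so its missing entry is 111 − 82 = 29.
Row 6: 3 − 3 + 29 + 17 + 3 + 27 + 18 = 94, so its missing entry is 111 − 94 = 17.
Column 7: 20 + 18 + 13 + 15 − 3 + 17 + 4 = 84, so its missing entry is 111 − 84 = 27.
Row 8: 30 + 29 + 38 + 26 − 1 + 27 − 17 = 132, so its missing entry is 111 − 132 = -21.
Row 3: 13 + 3 + 29 + 4 + 29 + 13 + 1 = 92, so its missing entry is 111 − 92 = 19.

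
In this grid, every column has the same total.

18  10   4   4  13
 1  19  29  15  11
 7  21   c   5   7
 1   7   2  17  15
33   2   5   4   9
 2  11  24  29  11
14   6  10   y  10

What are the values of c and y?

Columns 1 and 2 both add up to 76, so every column sums to 76.
Column 3: 4 + 29 + 2 + 5 + 24 + 10 = 74, so the missing entry is 76 − 74 = 2.
Column 4: 4 + 15 + 5 + 17 + 4 + 29 = 74, so the missing entry is 76 − 74 = 2.

c = 2, y = 2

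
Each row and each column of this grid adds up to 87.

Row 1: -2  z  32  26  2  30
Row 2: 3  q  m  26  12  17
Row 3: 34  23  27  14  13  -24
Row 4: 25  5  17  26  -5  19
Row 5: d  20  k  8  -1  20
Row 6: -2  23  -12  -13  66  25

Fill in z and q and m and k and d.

Row 1: -2 + 32 + 26 + 2 + 30 = 88, so its missing entry is 87 − 88 = -1.
Column 1: -2 + 3 + 34 + 25 − 2 = 58, so its missing entry is 87 − 58 = 29.
Column 2: -1 + 23 + 5 + 20 + 23 = 70, so its missing entry is 87 − 70 = 17.
Row 2: 3 + 17 + 26 + 12 + 17 = 75, so its missing entry is 87 − 75 = 12.
Row 5: 29 + 20 + 8 − 1 + 20 = 76, so its missing entry is 87 − 76 = 11.

z = -1, q = 17, m = 12, k = 11, d = 29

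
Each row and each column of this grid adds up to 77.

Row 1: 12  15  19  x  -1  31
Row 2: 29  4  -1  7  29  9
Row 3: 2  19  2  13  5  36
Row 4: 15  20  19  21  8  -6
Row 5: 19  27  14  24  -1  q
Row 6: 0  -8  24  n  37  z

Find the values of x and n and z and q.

x = 1, n = 11, z = 13, q = -6

Row 5 has 19 + 27 + 14 + 24 − 1 = 83; the blank must be 77 − 83 = -6.
Row 1 has 12 + 15 + 19 − 1 + 31 = 76; the blank must be 77 − 76 = 1.
Column 4 has 1 + 7 + 13 + 21 + 24 = 66; the blank must be 77 − 66 = 11.
Row 6 has 0 − 8 + 24 + 11 + 37 = 64; the blank must be 77 − 64 = 13.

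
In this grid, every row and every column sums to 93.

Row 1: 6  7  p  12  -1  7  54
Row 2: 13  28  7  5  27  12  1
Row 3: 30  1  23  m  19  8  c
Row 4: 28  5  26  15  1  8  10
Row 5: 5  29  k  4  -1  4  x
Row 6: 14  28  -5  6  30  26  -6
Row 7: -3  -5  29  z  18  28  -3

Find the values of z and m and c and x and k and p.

z = 29, m = 22, c = -10, x = 47, k = 5, p = 8

Row 1: 6 + 7 + 12 − 1 + 7 + 54 = 85, so its missing entry is 93 − 85 = 8.
Column 3: 8 + 7 + 23 + 26 − 5 + 29 = 88, so its missing entry is 93 − 88 = 5.
Row 5: 5 + 29 + 5 + 4 − 1 + 4 = 46, so its missing entry is 93 − 46 = 47.
Column 7: 54 + 1 + 10 + 47 − 6 − 3 = 103, so its missing entry is 93 − 103 = -10.
Row 3: 30 + 1 + 23 + 19 + 8 − 10 = 71, so its missing entry is 93 − 71 = 22.
Row 7: -3 − 5 + 29 + 18 + 28 − 3 = 64, so its missing entry is 93 − 64 = 29.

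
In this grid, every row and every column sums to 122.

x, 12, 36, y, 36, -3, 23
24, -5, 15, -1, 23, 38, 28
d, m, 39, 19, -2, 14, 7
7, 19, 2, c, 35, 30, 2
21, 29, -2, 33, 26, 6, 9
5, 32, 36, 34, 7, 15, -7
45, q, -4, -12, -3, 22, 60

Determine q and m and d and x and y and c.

The known cells in row 7 total 108, leaving 122 − 108 = 14 for the blank.
The known cells in column 2 total 101, leaving 122 − 101 = 21 for the blank.
The known cells in row 3 total 98, leaving 122 − 98 = 24 for the blank.
The known cells in column 1 total 126, leaving 122 − 126 = -4 for the blank.
The known cells in row 1 total 100, leaving 122 − 100 = 22 for the blank.
The known cells in row 4 total 95, leaving 122 − 95 = 27 for the blank.

q = 14, m = 21, d = 24, x = -4, y = 22, c = 27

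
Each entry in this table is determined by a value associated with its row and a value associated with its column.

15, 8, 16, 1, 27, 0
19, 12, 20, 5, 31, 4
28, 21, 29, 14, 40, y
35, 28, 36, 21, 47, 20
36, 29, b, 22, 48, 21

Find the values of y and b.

The difference between any two rows is the same in every column — this is an addition table with the headers hidden.
Row 3 minus row 1 is 40 − 27 = 13, so its entry in column 6 is 0 + 13 = 13.
Row 5 minus row 1 is 48 − 27 = 21, so its entry in column 3 is 16 + 21 = 37.

y = 13, b = 37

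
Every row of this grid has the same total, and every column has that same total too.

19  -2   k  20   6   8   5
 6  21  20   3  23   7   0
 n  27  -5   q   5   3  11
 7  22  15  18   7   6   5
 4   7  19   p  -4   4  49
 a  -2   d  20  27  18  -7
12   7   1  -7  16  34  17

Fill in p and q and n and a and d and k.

Rows 2 and 4 both sum to 80, so that's the common total.
Row 5 has 4 + 7 + 19 − 4 + 4 + 49 = 79; the blank must be 80 − 79 = 1.
Column 4 has 20 + 3 + 18 + 1 + 20 − 7 = 55; the blank must be 80 − 55 = 25.
Row 3 has 27 − 5 + 25 + 5 + 3 + 11 = 66; the blank must be 80 − 66 = 14.
Row 1 has 19 − 2 + 20 + 6 + 8 + 5 = 56; the blank must be 80 − 56 = 24.
Column 1 has 19 + 6 + 14 + 7 + 4 + 12 = 62; the blank must be 80 − 62 = 18.
Row 6 has 18 − 2 + 20 + 27 + 18 − 7 = 74; the blank must be 80 − 74 = 6.

p = 1, q = 25, n = 14, a = 18, d = 6, k = 24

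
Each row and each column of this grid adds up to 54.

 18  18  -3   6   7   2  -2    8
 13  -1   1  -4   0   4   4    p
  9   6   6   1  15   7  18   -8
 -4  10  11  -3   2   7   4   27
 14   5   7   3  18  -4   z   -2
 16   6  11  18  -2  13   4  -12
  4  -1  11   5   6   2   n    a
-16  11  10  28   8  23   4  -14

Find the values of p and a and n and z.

Row 2 has 13 − 1 + 1 − 4 + 0 + 4 + 4 = 17; the blank must be 54 − 17 = 37.
Column 8 has 8 + 37 − 8 + 27 − 2 − 12 − 14 = 36; the blank must be 54 − 36 = 18.
Row 7 has 4 − 1 + 11 + 5 + 6 + 2 + 18 = 45; the blank must be 54 − 45 = 9.
Row 5 has 14 + 5 + 7 + 3 + 18 − 4 − 2 = 41; the blank must be 54 − 41 = 13.

p = 37, a = 18, n = 9, z = 13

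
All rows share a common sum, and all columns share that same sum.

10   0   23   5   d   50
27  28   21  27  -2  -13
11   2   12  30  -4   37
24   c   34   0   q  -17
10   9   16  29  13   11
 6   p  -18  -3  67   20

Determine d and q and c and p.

Rows 2 and 3 both sum to 88, so that's the common total.
Row 6 has 6 − 18 − 3 + 67 + 20 = 72; the blank must be 88 − 72 = 16.
Column 2 has 0 + 28 + 2 + 9 + 16 = 55; the blank must be 88 − 55 = 33.
Row 1 has 10 + 0 + 23 + 5 + 50 = 88; the blank must be 88 − 88 = 0.
Row 4 has 24 + 33 + 34 + 0 − 17 = 74; the blank must be 88 − 74 = 14.

d = 0, q = 14, c = 33, p = 16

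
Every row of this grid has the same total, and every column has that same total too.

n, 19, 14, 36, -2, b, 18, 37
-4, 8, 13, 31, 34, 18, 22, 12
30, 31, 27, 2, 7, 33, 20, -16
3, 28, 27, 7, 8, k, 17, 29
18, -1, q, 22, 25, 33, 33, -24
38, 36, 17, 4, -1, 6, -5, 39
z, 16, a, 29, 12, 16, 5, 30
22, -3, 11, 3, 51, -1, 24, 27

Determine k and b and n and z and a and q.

Rows 2 and 3 both sum to 134, so that's the common total.
Row 5: 18 − 1 + 22 + 25 + 33 + 33 − 24 = 106, so its missing entry is 134 − 106 = 28.
Column 3: 14 + 13 + 27 + 27 + 28 + 17 + 11 = 137, so its missing entry is 134 − 137 = -3.
Row 7: 16 − 3 + 29 + 12 + 16 + 5 + 30 = 105, so its missing entry is 134 − 105 = 29.
Column 1: -4 + 30 + 3 + 18 + 38 + 29 + 22 = 136, so its missing entry is 134 − 136 = -2.
Row 1: -2 + 19 + 14 + 36 − 2 + 18 + 37 = 120, so its missing entry is 134 − 120 = 14.
Row 4: 3 + 28 + 27 + 7 + 8 + 17 + 29 = 119, so its missing entry is 134 − 119 = 15.

k = 15, b = 14, n = -2, z = 29, a = -3, q = 28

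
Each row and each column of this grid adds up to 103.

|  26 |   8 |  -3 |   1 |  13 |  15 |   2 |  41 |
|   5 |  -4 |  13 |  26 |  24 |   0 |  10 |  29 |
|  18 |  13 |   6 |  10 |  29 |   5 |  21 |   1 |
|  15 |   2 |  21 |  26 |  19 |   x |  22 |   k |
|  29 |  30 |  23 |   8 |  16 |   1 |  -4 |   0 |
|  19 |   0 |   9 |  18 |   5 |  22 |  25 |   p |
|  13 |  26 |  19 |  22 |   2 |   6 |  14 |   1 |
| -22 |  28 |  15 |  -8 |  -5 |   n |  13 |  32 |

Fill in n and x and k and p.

The known cells in row 8 total 53, leaving 103 − 53 = 50 for the blank.
The known cells in row 6 total 98, leaving 103 − 98 = 5 for the blank.
The known cells in column 8 total 109, leaving 103 − 109 = -6 for the blank.
The known cells in row 4 total 99, leaving 103 − 99 = 4 for the blank.

n = 50, x = 4, k = -6, p = 5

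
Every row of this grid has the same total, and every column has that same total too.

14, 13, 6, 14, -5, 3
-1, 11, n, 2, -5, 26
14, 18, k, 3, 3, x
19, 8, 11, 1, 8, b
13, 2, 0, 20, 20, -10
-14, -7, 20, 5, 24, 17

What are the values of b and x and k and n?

b = -2, x = 11, k = -4, n = 12

Rows 1 and 5 both sum to 45, so that's the common total.
The known cells in row 2 total 33, leaving 45 − 33 = 12 for the blank.
The known cells in row 4 total 47, leaving 45 − 47 = -2 for the blank.
The known cells in column 6 total 34, leaving 45 − 34 = 11 for the blank.
The known cells in row 3 total 49, leaving 45 − 49 = -4 for the blank.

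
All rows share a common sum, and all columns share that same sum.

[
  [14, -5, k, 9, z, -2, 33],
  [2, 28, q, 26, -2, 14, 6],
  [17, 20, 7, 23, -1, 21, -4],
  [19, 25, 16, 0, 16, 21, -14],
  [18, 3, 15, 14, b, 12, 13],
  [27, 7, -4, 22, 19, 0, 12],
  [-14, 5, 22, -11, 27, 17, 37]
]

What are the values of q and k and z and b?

Rows 3 and 4 both sum to 83, so that's the common total.
Row 5 has 18 + 3 + 15 + 14 + 12 + 13 = 75; the blank must be 83 − 75 = 8.
Row 2 has 2 + 28 + 26 − 2 + 14 + 6 = 74; the blank must be 83 − 74 = 9.
Column 3 has 9 + 7 + 16 + 15 − 4 + 22 = 65; the blank must be 83 − 65 = 18.
Row 1 has 14 − 5 + 18 + 9 − 2 + 33 = 67; the blank must be 83 − 67 = 16.

q = 9, k = 18, z = 16, b = 8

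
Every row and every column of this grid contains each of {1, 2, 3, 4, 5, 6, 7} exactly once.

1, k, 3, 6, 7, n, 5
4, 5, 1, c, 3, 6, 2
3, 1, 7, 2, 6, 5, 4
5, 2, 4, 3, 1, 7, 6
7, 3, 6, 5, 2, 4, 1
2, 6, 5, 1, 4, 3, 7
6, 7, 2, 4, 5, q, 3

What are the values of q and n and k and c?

Cell (1,2): column 2 already has {1, 2, 3, 5, 6, 7} → 4.
For row 2, column 4: row 2 already has {1, 2, 3, 4, 5, 6}; that leaves 7.
Cell (7,6): row 7 already has {2, 3, 4, 5, 6, 7} → 1.
For row 1, column 6: row 1 already has {1, 3, 4, 5, 6, 7}; that leaves 2.

q = 1, n = 2, k = 4, c = 7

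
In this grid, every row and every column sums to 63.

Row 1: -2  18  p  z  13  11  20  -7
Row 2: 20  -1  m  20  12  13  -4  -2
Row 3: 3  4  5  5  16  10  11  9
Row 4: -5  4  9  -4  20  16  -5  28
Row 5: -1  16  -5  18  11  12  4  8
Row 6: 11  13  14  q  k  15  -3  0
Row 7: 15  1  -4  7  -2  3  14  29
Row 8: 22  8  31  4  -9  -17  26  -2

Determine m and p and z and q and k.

m = 5, p = 8, z = 2, q = 11, k = 2

The known cells in row 2 total 58, leaving 63 − 58 = 5 for the blank.
The known cells in column 5 total 61, leaving 63 − 61 = 2 for the blank.
The known cells in column 3 total 55, leaving 63 − 55 = 8 for the blank.
The known cells in row 1 total 61, leaving 63 − 61 = 2 for the blank.
The known cells in row 6 total 52, leaving 63 − 52 = 11 for the blank.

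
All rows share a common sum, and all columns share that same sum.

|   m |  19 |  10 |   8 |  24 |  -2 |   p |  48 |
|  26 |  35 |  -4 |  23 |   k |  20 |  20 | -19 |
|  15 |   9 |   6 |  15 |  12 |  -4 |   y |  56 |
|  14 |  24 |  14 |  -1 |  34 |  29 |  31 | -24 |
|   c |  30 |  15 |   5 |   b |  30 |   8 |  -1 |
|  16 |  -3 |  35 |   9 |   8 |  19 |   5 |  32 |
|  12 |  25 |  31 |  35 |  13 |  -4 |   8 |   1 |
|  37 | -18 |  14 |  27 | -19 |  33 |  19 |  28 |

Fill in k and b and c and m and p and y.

Rows 4 and 6 both sum to 121, so that's the common total.
Row 2: 26 + 35 − 4 + 23 + 20 + 20 − 19 = 101, so its missing entry is 121 − 101 = 20.
Column 5: 24 + 20 + 12 + 34 + 8 + 13 − 19 = 92, so its missing entry is 121 − 92 = 29.
Row 5: 30 + 15 + 5 + 29 + 30 + 8 − 1 = 116, so its missing entry is 121 − 116 = 5.
Column 1: 26 + 15 + 14 + 5 + 16 + 12 + 37 = 125, so its missing entry is 121 − 125 = -4.
Row 1: -4 + 19 + 10 + 8 + 24 − 2 + 48 = 103, so its missing entry is 121 − 103 = 18.
Row 3: 15 + 9 + 6 + 15 + 12 − 4 + 56 = 109, so its missing entry is 121 − 109 = 12.

k = 20, b = 29, c = 5, m = -4, p = 18, y = 12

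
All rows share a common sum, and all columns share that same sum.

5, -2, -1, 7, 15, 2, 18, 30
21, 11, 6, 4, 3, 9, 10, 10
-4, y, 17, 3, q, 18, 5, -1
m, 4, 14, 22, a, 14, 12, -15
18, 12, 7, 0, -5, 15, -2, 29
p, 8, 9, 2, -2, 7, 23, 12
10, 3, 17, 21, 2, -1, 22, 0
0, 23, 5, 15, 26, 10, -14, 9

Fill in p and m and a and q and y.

Rows 1 and 2 both sum to 74, so that's the common total.
Column 2 has -2 + 11 + 4 + 12 + 8 + 3 + 23 = 59; the blank must be 74 − 59 = 15.
Row 3 has -4 + 15 + 17 + 3 + 18 + 5 − 1 = 53; the blank must be 74 − 53 = 21.
Column 5 has 15 + 3 + 21 − 5 − 2 + 2 + 26 = 60; the blank must be 74 − 60 = 14.
Row 4 has 4 + 14 + 22 + 14 + 14 + 12 − 15 = 65; the blank must be 74 − 65 = 9.
Row 6 has 8 + 9 + 2 − 2 + 7 + 23 + 12 = 59; the blank must be 74 − 59 = 15.

p = 15, m = 9, a = 14, q = 21, y = 15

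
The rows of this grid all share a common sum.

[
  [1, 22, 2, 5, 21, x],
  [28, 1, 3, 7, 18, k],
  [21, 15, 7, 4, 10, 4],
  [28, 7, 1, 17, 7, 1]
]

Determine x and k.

The complete rows each total 61.
Row 1 is missing 61 − 51 = 10 (since 1 + 22 + 2 + 5 + 21 = 51).
Row 2 is missing 61 − 57 = 4 (since 28 + 1 + 3 + 7 + 18 = 57).

x = 10, k = 4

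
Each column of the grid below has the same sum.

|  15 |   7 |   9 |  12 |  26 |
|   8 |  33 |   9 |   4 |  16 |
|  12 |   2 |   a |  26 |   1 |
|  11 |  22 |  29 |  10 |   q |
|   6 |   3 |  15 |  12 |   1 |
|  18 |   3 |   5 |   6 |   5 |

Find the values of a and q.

Column 1 sums to 70 and so does column 4; that's the common total.
In column 3 the known cells total 67, leaving 70 − 67 = 3.
In column 5 the known cells total 49, leaving 70 − 49 = 21.

a = 3, q = 21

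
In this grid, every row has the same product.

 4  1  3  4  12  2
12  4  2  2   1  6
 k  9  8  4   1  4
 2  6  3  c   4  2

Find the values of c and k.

Rows 1 and 2 each multiply to 1152, so every row has product 1152.
Row 4: 2×6×3×4×2 = 288, so the missing entry is 1152 ÷ 288 = 4.
Row 3: 9×8×4×1×4 = 1152, so the missing entry is 1152 ÷ 1152 = 1.

c = 4, k = 1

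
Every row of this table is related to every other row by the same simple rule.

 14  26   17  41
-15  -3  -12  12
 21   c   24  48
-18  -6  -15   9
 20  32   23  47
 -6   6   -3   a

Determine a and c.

The difference between any two rows is the same in every column — this is an addition table with the headers hidden.
Row 6 minus row 1 is -3 − 17 = -20, so its entry in column 4 is 41 + (-20) = 21.
Row 3 minus row 1 is 24 − 17 = 7, so its entry in column 2 is 26 + 7 = 33.

a = 21, c = 33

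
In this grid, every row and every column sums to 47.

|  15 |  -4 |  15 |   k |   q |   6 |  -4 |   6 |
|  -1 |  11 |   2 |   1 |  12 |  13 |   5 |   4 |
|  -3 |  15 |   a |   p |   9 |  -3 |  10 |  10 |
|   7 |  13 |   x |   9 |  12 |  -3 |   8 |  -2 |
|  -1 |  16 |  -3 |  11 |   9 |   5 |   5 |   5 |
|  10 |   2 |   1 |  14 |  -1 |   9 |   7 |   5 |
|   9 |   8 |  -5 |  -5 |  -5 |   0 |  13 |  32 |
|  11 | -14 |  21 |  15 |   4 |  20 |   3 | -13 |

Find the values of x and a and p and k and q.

x = 3, a = 13, p = -4, k = 6, q = 7

Column 5: 12 + 9 + 12 + 9 − 1 − 5 + 4 = 40, so its missing entry is 47 − 40 = 7.
Row 1: 15 − 4 + 15 + 7 + 6 − 4 + 6 = 41, so its missing entry is 47 − 41 = 6.
Column 4: 6 + 1 + 9 + 11 + 14 − 5 + 15 = 51, so its missing entry is 47 − 51 = -4.
Row 3: -3 + 15 − 4 + 9 − 3 + 10 + 10 = 34, so its missing entry is 47 − 34 = 13.
Row 4: 7 + 13 + 9 + 12 − 3 + 8 − 2 = 44, so its missing entry is 47 − 44 = 3.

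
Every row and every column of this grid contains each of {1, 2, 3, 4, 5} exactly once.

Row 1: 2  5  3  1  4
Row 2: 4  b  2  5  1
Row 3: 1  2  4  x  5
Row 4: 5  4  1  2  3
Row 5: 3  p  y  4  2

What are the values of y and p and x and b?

At (row 3, col 4): row 3 already has {1, 2, 4, 5}, so the value is 3.
For row 2, column 2: row 2 already has {1, 2, 4, 5}; that leaves 3.
Cell (5,2): column 2 already has {2, 3, 4, 5} → 1.
At (row 5, col 3): row 5 already has {1, 2, 3, 4}, so the value is 5.

y = 5, p = 1, x = 3, b = 3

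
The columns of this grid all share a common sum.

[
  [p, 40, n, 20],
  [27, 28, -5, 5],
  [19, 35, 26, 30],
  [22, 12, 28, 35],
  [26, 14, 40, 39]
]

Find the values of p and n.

The complete columns each total 129.
Column 1 is missing 129 − 94 = 35 (since 27 + 19 + 22 + 26 = 94).
Column 3 is missing 129 − 89 = 40 (since -5 + 26 + 28 + 40 = 89).

p = 35, n = 40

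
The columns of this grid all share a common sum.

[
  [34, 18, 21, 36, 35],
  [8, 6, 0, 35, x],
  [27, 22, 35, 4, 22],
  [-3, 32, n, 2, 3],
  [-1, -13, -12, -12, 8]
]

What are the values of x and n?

Column 2 sums to 65 and so does column 4; that's the common total.
In column 5 the known cells total 68, leaving 65 − 68 = -3.
In column 3 the known cells total 44, leaving 65 − 44 = 21.

x = -3, n = 21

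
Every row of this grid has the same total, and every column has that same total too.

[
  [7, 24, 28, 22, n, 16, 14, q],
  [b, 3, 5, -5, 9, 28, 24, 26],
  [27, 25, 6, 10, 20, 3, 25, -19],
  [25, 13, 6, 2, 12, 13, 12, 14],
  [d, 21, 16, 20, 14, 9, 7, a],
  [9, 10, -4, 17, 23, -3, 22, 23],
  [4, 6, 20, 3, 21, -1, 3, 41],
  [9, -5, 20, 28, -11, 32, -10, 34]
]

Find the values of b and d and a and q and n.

Rows 3 and 4 both sum to 97, so that's the common total.
Column 5 has 9 + 20 + 12 + 14 + 23 + 21 − 11 = 88; the blank must be 97 − 88 = 9.
Row 1 has 7 + 24 + 28 + 22 + 9 + 16 + 14 = 120; the blank must be 97 − 120 = -23.
Row 2 has 3 + 5 − 5 + 9 + 28 + 24 + 26 = 90; the blank must be 97 − 90 = 7.
Column 1 has 7 + 7 + 27 + 25 + 9 + 4 + 9 = 88; the blank must be 97 − 88 = 9.
Row 5 has 9 + 21 + 16 + 20 + 14 + 9 + 7 = 96; the blank must be 97 − 96 = 1.

b = 7, d = 9, a = 1, q = -23, n = 9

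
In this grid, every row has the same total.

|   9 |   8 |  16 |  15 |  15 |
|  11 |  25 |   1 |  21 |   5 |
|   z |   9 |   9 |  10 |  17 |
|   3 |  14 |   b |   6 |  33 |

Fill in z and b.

The complete rows each total 63.
Row 3 is missing 63 − 45 = 18 (since 9 + 9 + 10 + 17 = 45).
Row 4 is missing 63 − 56 = 7 (since 3 + 14 + 6 + 33 = 56).

z = 18, b = 7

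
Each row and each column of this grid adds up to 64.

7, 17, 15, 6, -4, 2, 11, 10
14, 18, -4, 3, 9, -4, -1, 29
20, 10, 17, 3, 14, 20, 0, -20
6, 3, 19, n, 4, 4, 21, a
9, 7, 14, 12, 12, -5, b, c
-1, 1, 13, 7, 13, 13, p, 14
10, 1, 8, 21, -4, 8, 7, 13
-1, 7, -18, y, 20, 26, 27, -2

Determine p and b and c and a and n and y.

Row 8 has -1 + 7 − 18 + 20 + 26 + 27 − 2 = 59; the blank must be 64 − 59 = 5.
Column 4 has 6 + 3 + 3 + 12 + 7 + 21 + 5 = 57; the blank must be 64 − 57 = 7.
Row 4 has 6 + 3 + 19 + 7 + 4 + 4 + 21 = 64; the blank must be 64 − 64 = 0.
Row 6 has -1 + 1 + 13 + 7 + 13 + 13 + 14 = 60; the blank must be 64 − 60 = 4.
Column 7 has 11 − 1 + 0 + 21 + 4 + 7 + 27 = 69; the blank must be 64 − 69 = -5.
Row 5 has 9 + 7 + 14 + 12 + 12 − 5 − 5 = 44; the blank must be 64 − 44 = 20.

p = 4, b = -5, c = 20, a = 0, n = 7, y = 5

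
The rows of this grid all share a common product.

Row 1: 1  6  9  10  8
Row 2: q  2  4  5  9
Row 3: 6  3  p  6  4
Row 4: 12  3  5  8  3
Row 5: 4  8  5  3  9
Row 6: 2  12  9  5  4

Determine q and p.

q = 12, p = 10

Rows 1 and 5 each multiply to 4320, so every row has product 4320.
Row 2: 2×4×5×9 = 360, so the missing entry is 4320 ÷ 360 = 12.
Row 3: 6×3×6×4 = 432, so the missing entry is 4320 ÷ 432 = 10.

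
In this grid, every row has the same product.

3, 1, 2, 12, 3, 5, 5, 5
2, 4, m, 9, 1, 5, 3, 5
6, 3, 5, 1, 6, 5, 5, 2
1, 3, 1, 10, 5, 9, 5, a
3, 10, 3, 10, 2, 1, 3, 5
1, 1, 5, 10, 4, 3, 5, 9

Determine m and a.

m = 5, a = 4

Rows 3 and 6 each multiply to 27000, so every row has product 27000.
Row 2: 2×4×9×1×5×3×5 = 5400, so the missing entry is 27000 ÷ 5400 = 5.
Row 4: 1×3×1×10×5×9×5 = 6750, so the missing entry is 27000 ÷ 6750 = 4.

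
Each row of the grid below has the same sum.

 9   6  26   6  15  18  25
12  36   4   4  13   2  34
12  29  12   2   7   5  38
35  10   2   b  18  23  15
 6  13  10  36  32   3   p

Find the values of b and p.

b = 2, p = 5

Rows 1 and 2 both add up to 105, so every row sums to 105.
Row 4: 35 + 10 + 2 + 18 + 23 + 15 = 103, so the missing entry is 105 − 103 = 2.
Row 5: 6 + 13 + 10 + 36 + 32 + 3 = 100, so the missing entry is 105 − 100 = 5.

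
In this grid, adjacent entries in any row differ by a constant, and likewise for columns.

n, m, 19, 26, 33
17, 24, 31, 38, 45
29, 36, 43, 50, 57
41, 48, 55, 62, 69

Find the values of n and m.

Along each row the entries change by 7 per step; down each column they change by 12.
Row 1: from 19 at column 3, stepping by 7 to column 1 gives 5.
Row 1: from 19 at column 3, stepping by 7 to column 2 gives 12.

n = 5, m = 12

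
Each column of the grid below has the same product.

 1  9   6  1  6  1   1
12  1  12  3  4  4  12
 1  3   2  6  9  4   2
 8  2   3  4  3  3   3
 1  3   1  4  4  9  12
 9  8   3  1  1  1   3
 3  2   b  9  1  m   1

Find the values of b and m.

Columns 2 and 4 each multiply to 2592, so every column has product 2592.
Column 3: 6×12×2×3×1×3 = 1296, so the missing entry is 2592 ÷ 1296 = 2.
Column 6: 1×4×4×3×9×1 = 432, so the missing entry is 2592 ÷ 432 = 6.

b = 2, m = 6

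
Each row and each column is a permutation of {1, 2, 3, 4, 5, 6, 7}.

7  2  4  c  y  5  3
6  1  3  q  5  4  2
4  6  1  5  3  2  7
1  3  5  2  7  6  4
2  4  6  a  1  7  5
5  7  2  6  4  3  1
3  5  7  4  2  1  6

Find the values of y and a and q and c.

At (row 2, col 4): row 2 already has {1, 2, 3, 4, 5, 6}, so the value is 7.
Cell (1,5): column 5 already has {1, 2, 3, 4, 5, 7} → 6.
At (row 1, col 4): row 1 already has {2, 3, 4, 5, 6, 7}, so the value is 1.
Cell (5,4): row 5 already has {1, 2, 4, 5, 6, 7} → 3.

y = 6, a = 3, q = 7, c = 1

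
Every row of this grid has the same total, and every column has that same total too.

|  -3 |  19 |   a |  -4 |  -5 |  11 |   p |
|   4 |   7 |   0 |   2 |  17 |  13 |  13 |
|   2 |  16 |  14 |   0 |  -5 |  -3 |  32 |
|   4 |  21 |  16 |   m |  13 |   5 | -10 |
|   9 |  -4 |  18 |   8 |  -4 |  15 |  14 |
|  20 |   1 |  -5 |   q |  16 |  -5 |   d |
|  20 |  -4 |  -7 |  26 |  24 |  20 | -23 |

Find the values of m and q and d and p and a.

Rows 2 and 3 both sum to 56, so that's the common total.
Column 3 has 0 + 14 + 16 + 18 − 5 − 7 = 36; the blank must be 56 − 36 = 20.
Row 1 has -3 + 19 + 20 − 4 − 5 + 11 = 38; the blank must be 56 − 38 = 18.
Row 4 has 4 + 21 + 16 + 13 + 5 − 10 = 49; the blank must be 56 − 49 = 7.
Column 7 has 18 + 13 + 32 − 10 + 14 − 23 = 44; the blank must be 56 − 44 = 12.
Row 6 has 20 + 1 − 5 + 16 − 5 + 12 = 39; the blank must be 56 − 39 = 17.

m = 7, q = 17, d = 12, p = 18, a = 20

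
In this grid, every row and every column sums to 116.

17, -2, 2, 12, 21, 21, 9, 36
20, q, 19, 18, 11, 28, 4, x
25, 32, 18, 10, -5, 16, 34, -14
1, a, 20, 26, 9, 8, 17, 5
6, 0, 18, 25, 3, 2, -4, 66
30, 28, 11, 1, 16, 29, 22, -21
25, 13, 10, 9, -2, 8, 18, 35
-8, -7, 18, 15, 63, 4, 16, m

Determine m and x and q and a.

The known cells in row 4 total 86, leaving 116 − 86 = 30 for the blank.
The known cells in column 2 total 94, leaving 116 − 94 = 22 for the blank.
The known cells in row 2 total 122, leaving 116 − 122 = -6 for the blank.
The known cells in row 8 total 101, leaving 116 − 101 = 15 for the blank.

m = 15, x = -6, q = 22, a = 30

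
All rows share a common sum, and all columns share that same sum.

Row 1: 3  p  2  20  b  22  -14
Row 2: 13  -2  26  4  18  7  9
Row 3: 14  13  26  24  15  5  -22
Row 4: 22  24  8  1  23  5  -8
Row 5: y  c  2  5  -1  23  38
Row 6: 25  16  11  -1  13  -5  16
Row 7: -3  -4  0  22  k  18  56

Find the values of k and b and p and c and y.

Rows 2 and 3 both sum to 75, so that's the common total.
Column 1: 3 + 13 + 14 + 22 + 25 − 3 = 74, so its missing entry is 75 − 74 = 1.
Row 7: -3 − 4 + 0 + 22 + 18 + 56 = 89, so its missing entry is 75 − 89 = -14.
Column 5: 18 + 15 + 23 − 1 + 13 − 14 = 54, so its missing entry is 75 − 54 = 21.
Row 1: 3 + 2 + 20 + 21 + 22 − 14 = 54, so its missing entry is 75 − 54 = 21.
Row 5: 1 + 2 + 5 − 1 + 23 + 38 = 68, so its missing entry is 75 − 68 = 7.

k = -14, b = 21, p = 21, c = 7, y = 1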